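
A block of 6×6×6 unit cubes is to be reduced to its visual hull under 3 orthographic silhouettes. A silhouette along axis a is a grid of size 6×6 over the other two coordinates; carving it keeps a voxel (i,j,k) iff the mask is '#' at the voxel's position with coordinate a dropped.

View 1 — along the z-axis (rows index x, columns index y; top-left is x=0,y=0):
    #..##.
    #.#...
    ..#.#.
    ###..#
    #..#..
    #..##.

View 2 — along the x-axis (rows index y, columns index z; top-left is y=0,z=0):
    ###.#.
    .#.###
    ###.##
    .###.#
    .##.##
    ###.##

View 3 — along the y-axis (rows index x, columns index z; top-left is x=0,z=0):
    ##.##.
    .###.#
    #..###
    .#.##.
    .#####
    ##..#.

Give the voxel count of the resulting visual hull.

remaining voxels: 39

before carving: 216 voxels (6×6×6)
  1. axis=2 (XY plane), |mask|=16  ⇒  voxels=96
  2. axis=0 (YZ plane), |mask|=26  ⇒  voxels=68
  3. axis=1 (XZ plane), |mask|=23  ⇒  voxels=39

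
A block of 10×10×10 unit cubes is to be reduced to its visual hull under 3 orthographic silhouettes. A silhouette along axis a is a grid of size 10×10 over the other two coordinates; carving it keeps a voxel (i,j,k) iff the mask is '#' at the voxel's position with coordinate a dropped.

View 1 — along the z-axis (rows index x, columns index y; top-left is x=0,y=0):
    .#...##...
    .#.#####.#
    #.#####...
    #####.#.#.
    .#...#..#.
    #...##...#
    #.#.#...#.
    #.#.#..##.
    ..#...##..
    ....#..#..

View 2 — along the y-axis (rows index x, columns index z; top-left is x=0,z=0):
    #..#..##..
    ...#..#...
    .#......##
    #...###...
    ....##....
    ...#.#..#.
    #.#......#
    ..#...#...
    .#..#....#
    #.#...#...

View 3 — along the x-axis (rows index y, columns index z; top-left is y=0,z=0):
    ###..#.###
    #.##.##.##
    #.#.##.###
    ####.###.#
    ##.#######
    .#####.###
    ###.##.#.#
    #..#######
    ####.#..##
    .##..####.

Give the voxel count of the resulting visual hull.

initial block: 10^3 = 1000
  1. axis=2 (XY plane), |mask|=44  ⇒  voxels=440
  2. axis=1 (XZ plane), |mask|=29  ⇒  voxels=127
  3. axis=0 (YZ plane), |mask|=74  ⇒  voxels=93

|visual hull| = 93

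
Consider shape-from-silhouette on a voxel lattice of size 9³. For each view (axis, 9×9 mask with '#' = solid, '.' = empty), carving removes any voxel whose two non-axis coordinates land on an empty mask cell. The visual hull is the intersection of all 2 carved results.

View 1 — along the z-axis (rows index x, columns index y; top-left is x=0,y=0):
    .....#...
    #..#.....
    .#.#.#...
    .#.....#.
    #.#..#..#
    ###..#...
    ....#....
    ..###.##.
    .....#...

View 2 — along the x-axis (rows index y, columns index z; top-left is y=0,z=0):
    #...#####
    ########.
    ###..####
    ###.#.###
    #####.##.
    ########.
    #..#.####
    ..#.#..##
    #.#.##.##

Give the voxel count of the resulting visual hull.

remaining voxels: 158

start: 9×9×9 = 729 voxels
V1 z: intersect with XY mask (23 set) -- 207 left
V2 x: intersect with YZ mask (59 set) -- 158 left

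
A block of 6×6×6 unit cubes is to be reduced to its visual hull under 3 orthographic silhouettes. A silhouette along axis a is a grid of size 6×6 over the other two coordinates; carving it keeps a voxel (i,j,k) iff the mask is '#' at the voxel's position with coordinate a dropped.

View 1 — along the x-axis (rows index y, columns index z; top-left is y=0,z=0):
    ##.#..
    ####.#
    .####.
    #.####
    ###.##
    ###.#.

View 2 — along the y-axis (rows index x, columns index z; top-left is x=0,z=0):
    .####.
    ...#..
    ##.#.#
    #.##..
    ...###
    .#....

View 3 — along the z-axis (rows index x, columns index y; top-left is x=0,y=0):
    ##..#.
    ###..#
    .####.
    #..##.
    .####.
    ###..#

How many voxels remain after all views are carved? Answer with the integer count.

before carving: 216 voxels (6×6×6)
  1. axis=0 (YZ plane), |mask|=26  ⇒  voxels=156
  2. axis=1 (XZ plane), |mask|=16  ⇒  voxels=69
  3. axis=2 (XY plane), |mask|=22  ⇒  voxels=43

|visual hull| = 43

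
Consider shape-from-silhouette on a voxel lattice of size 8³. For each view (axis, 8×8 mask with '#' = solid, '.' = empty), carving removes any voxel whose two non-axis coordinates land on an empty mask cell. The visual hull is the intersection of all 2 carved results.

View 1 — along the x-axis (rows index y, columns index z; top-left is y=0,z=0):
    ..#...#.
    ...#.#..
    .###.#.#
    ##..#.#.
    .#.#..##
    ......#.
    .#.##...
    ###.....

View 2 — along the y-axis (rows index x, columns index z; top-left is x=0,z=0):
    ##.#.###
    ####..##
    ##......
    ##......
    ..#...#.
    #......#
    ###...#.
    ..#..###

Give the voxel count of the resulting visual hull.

remaining voxels: 89

start: 8×8×8 = 512 voxels
[1] x-view keeps 24 columns → grid now 192
[2] y-view keeps 28 columns → grid now 89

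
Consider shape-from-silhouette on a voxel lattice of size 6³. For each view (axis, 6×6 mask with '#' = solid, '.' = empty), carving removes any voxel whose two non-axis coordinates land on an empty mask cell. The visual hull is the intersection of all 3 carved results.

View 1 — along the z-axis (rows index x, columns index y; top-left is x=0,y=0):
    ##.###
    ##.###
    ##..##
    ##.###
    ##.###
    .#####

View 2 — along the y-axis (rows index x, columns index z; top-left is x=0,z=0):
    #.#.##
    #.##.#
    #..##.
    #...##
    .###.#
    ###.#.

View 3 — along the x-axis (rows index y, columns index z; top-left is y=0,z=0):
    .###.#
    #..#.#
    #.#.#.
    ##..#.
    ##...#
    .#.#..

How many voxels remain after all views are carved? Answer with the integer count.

voxel count = 51

start: 6×6×6 = 216 voxels
step 1: project along z, AND mask (29/36) → |grid| = 174
step 2: project along y, AND mask (22/36) → |grid| = 107
step 3: project along x, AND mask (18/36) → |grid| = 51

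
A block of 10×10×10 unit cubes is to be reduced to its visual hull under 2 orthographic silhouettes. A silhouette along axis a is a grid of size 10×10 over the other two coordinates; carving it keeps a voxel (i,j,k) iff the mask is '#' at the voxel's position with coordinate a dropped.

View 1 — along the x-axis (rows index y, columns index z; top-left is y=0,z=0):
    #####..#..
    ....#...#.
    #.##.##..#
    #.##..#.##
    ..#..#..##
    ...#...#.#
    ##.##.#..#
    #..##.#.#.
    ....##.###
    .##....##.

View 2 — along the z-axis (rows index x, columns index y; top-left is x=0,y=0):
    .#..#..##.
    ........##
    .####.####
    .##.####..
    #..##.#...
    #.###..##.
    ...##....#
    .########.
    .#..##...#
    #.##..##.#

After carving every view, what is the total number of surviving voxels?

start: 10×10×10 = 1000 voxels
V1 x: intersect with YZ mask (47 set) -- 470 left
V2 z: intersect with XY mask (51 set) -- 240 left

240 voxels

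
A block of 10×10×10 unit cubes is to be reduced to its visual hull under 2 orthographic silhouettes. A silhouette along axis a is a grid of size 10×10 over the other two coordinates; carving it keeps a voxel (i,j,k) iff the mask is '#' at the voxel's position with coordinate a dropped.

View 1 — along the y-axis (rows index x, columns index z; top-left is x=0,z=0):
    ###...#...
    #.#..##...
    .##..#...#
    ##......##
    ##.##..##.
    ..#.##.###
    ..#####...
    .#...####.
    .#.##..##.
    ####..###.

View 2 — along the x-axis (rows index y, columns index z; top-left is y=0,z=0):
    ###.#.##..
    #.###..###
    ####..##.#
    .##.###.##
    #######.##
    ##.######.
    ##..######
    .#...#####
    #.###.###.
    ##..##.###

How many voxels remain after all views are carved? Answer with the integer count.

before carving: 1000 voxels (10×10×10)
[1] y-view keeps 50 columns → grid now 500
[2] x-view keeps 72 columns → grid now 363

voxel count = 363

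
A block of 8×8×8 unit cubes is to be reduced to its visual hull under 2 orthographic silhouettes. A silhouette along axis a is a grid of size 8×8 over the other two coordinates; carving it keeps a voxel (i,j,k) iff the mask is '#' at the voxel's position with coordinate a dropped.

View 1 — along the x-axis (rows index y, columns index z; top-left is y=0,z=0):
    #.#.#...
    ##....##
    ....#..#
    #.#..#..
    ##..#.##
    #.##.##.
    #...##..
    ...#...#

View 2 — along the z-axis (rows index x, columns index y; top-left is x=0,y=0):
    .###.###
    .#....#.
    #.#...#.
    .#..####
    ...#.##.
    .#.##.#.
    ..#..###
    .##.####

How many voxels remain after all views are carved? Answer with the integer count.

voxel count = 112

full grid |V| = 512
step 1: project along x, AND mask (27/64) → |grid| = 216
step 2: project along z, AND mask (33/64) → |grid| = 112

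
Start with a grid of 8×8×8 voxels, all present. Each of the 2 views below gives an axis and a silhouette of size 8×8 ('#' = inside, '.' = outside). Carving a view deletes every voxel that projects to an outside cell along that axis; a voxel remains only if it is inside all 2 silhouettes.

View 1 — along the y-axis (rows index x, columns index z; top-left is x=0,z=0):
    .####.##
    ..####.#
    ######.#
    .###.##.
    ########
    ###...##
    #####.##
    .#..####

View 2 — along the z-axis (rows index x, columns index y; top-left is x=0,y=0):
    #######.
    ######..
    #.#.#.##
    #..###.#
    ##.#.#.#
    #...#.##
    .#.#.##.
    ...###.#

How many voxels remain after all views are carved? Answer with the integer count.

voxel count = 240

start: 8×8×8 = 512 voxels
step 1: project along y, AND mask (48/64) → |grid| = 384
step 2: project along z, AND mask (40/64) → |grid| = 240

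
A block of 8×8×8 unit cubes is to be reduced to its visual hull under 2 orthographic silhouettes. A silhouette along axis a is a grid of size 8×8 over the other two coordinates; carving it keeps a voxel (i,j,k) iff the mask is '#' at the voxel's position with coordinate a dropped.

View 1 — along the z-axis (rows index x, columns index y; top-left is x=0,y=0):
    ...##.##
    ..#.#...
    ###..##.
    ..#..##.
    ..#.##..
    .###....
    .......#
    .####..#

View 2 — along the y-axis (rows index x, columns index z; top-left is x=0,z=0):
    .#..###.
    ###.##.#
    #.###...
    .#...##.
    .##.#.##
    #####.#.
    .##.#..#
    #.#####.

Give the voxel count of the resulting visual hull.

voxel count = 124

full grid |V| = 512
V1 z: intersect with XY mask (26 set) -- 208 left
V2 y: intersect with XZ mask (38 set) -- 124 left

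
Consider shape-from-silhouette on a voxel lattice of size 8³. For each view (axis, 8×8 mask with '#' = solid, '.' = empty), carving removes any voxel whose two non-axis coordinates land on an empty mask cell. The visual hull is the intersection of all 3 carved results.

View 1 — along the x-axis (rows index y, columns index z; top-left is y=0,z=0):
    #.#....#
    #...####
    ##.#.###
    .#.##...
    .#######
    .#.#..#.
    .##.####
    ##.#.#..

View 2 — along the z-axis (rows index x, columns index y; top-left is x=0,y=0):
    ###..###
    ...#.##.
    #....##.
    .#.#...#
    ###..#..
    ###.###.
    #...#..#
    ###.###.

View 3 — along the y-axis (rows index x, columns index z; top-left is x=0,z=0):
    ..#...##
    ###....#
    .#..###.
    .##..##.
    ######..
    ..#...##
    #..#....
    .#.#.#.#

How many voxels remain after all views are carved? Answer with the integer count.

voxel count = 70

before carving: 512 voxels (8×8×8)
carve view 1 (along x, YZ-mask fill 37/64): 296 voxels remain
carve view 2 (along z, XY-mask fill 34/64): 154 voxels remain
carve view 3 (along y, XZ-mask fill 30/64): 70 voxels remain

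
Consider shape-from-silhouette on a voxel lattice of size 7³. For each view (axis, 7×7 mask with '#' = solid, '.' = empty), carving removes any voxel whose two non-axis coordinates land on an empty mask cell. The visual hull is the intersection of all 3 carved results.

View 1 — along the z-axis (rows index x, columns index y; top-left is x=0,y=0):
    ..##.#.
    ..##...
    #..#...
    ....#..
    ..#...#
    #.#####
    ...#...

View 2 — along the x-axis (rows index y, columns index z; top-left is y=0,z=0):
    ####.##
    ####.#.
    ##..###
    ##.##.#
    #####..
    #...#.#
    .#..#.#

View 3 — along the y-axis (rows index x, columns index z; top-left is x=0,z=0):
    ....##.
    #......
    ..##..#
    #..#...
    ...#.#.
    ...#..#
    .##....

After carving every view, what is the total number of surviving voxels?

|visual hull| = 23

start: 7×7×7 = 343 voxels
V1 z: intersect with XY mask (17 set) -- 119 left
V2 x: intersect with YZ mask (32 set) -- 79 left
V3 y: intersect with XZ mask (14 set) -- 23 left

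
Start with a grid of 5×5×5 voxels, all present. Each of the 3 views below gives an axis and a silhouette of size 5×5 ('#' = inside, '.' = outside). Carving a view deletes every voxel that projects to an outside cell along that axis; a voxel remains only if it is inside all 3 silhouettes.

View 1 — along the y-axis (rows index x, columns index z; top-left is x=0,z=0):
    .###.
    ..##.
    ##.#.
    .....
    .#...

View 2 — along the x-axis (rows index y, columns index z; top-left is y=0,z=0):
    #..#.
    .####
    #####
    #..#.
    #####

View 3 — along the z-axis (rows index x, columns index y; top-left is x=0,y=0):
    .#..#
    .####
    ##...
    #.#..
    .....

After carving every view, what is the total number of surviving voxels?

voxel count = 17

before carving: 125 voxels (5×5×5)
  1. axis=1 (XZ plane), |mask|=9  ⇒  voxels=45
  2. axis=0 (YZ plane), |mask|=18  ⇒  voxels=34
  3. axis=2 (XY plane), |mask|=10  ⇒  voxels=17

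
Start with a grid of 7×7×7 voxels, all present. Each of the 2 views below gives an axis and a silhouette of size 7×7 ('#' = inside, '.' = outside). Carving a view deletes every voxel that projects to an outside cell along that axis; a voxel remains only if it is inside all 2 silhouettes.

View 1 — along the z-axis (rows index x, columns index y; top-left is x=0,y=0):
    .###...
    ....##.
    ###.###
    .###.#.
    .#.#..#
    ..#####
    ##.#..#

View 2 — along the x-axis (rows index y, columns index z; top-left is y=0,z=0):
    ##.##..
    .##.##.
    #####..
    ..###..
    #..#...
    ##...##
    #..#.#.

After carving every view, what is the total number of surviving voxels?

start: 7×7×7 = 343 voxels
  1. axis=2 (XY plane), |mask|=27  ⇒  voxels=189
  2. axis=0 (YZ plane), |mask|=25  ⇒  voxels=97

97 voxels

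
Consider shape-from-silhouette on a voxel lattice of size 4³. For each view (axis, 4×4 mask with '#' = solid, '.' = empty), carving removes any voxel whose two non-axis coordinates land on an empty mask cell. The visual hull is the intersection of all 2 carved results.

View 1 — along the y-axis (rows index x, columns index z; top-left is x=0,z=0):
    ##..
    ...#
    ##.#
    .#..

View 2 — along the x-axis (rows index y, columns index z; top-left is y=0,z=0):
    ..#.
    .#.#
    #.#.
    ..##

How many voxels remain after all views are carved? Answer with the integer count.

|visual hull| = 9

start: 4×4×4 = 64 voxels
after view 1 [y-axis, 7 of 16 cells solid] → remaining = 28
after view 2 [x-axis, 7 of 16 cells solid] → remaining = 9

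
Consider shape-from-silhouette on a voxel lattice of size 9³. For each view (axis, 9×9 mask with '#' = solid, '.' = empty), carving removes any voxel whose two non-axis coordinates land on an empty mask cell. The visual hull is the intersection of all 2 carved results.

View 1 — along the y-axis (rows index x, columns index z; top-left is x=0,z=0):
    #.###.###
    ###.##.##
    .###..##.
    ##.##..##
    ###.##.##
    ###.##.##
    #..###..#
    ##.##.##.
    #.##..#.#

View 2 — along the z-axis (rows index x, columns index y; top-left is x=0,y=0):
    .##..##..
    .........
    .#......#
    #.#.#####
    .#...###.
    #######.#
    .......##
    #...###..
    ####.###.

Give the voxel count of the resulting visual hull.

233 voxels

full grid |V| = 729
  1. axis=1 (XZ plane), |mask|=55  ⇒  voxels=495
  2. axis=2 (XY plane), |mask|=38  ⇒  voxels=233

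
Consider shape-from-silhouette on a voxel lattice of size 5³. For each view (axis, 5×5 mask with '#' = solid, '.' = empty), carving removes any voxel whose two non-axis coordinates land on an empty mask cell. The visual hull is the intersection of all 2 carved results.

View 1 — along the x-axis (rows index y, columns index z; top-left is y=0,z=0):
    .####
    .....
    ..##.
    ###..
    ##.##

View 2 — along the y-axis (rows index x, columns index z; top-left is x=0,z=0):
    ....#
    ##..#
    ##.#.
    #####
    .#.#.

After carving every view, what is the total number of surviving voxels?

voxel count = 36

start: 5×5×5 = 125 voxels
V1 x: intersect with YZ mask (13 set) -- 65 left
V2 y: intersect with XZ mask (14 set) -- 36 left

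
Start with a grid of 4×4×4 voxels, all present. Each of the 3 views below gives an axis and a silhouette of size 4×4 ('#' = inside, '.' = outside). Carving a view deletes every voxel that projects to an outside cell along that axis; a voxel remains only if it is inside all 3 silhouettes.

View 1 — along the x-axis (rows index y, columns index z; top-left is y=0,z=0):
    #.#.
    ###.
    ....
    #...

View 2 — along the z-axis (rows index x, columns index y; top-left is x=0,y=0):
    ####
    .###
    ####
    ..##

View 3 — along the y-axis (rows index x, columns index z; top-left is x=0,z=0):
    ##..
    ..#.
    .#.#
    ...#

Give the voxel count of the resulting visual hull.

initial block: 4^3 = 64
carve view 1 (along x, YZ-mask fill 6/16): 24 voxels remain
carve view 2 (along z, XY-mask fill 13/16): 17 voxels remain
carve view 3 (along y, XZ-mask fill 6/16): 6 voxels remain

voxel count = 6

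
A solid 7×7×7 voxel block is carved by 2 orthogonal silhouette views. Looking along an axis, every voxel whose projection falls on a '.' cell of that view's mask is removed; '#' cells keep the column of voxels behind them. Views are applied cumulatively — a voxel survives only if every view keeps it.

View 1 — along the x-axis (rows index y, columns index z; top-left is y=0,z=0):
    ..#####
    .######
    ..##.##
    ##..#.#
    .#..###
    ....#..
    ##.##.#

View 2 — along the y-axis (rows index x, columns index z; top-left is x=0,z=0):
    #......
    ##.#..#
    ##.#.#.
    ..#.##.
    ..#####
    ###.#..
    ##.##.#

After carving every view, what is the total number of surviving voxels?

before carving: 343 voxels (7×7×7)
step 1: project along x, AND mask (29/49) → |grid| = 203
step 2: project along y, AND mask (26/49) → |grid| = 105

voxel count = 105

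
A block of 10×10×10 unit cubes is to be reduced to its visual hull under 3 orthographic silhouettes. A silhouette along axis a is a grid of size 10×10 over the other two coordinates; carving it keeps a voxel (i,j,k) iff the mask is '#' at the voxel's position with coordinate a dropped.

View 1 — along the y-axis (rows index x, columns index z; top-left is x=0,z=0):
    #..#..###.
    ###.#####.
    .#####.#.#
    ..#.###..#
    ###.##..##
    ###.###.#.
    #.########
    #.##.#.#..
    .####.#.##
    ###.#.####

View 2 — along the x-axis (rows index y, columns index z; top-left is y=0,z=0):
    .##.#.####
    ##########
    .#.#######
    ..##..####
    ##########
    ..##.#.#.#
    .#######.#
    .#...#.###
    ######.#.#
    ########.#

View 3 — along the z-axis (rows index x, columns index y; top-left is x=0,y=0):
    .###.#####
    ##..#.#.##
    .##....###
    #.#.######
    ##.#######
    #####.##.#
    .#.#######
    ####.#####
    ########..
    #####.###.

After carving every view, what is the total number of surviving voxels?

399 voxels

initial block: 10^3 = 1000
step 1: project along y, AND mask (68/100) → |grid| = 680
step 2: project along x, AND mask (76/100) → |grid| = 511
step 3: project along z, AND mask (77/100) → |grid| = 399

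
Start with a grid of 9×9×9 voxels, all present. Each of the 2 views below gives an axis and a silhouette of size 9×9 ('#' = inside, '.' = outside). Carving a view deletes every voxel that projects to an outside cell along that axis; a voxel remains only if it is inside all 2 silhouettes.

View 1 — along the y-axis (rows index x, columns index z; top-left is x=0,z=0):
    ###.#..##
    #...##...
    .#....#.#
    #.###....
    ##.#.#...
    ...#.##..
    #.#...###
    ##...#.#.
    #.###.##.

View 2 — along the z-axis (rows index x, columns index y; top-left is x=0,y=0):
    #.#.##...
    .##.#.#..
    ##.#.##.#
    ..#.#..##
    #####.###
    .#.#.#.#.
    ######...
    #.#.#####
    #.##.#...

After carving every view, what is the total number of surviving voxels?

voxel count = 196

start: 9×9×9 = 729 voxels
after view 1 [y-axis, 38 of 81 cells solid] → remaining = 342
after view 2 [z-axis, 47 of 81 cells solid] → remaining = 196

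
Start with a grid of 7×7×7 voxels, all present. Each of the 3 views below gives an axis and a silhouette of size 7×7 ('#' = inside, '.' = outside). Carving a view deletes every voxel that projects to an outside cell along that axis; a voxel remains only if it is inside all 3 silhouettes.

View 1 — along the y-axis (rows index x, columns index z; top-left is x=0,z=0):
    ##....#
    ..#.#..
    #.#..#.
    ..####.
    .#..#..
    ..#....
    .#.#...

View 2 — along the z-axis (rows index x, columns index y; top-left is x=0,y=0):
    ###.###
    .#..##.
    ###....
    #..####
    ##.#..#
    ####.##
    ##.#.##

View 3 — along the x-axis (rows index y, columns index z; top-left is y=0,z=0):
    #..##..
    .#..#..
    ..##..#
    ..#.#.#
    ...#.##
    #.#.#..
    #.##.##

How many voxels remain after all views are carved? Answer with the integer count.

full grid |V| = 343
[1] y-view keeps 17 columns → grid now 119
[2] z-view keeps 32 columns → grid now 77
[3] x-view keeps 22 columns → grid now 34

voxel count = 34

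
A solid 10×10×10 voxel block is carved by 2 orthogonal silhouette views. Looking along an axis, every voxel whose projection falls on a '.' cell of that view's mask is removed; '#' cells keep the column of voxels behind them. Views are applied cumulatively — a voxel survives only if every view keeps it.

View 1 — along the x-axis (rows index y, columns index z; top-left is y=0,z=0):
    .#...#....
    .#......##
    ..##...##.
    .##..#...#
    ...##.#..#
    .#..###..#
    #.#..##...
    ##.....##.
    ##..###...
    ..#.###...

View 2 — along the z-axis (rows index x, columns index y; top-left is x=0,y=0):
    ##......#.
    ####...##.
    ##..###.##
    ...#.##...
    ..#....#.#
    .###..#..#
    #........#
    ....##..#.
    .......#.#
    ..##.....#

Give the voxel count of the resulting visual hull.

full grid |V| = 1000
  1. axis=0 (YZ plane), |mask|=39  ⇒  voxels=390
  2. axis=2 (XY plane), |mask|=37  ⇒  voxels=143

|visual hull| = 143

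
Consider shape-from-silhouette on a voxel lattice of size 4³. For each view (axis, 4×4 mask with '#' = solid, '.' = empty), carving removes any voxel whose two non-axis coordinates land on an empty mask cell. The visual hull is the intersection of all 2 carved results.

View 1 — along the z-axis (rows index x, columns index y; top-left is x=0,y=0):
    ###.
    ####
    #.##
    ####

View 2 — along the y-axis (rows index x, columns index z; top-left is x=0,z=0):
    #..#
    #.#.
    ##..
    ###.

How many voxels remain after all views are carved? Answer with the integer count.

32 voxels

full grid |V| = 64
  1. axis=2 (XY plane), |mask|=14  ⇒  voxels=56
  2. axis=1 (XZ plane), |mask|=9  ⇒  voxels=32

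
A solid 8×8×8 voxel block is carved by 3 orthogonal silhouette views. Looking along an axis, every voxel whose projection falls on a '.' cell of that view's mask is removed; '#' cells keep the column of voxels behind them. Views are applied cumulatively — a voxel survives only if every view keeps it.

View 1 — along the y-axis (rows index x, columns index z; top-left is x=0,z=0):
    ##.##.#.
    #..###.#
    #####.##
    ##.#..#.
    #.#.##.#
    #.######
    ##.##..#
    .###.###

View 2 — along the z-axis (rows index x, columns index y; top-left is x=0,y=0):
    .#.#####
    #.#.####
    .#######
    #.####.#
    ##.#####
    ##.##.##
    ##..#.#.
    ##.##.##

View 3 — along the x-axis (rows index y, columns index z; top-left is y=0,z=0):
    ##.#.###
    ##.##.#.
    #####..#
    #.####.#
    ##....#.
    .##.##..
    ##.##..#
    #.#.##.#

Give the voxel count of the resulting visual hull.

|visual hull| = 166

full grid |V| = 512
step 1: project along y, AND mask (44/64) → |grid| = 352
step 2: project along z, AND mask (48/64) → |grid| = 266
step 3: project along x, AND mask (40/64) → |grid| = 166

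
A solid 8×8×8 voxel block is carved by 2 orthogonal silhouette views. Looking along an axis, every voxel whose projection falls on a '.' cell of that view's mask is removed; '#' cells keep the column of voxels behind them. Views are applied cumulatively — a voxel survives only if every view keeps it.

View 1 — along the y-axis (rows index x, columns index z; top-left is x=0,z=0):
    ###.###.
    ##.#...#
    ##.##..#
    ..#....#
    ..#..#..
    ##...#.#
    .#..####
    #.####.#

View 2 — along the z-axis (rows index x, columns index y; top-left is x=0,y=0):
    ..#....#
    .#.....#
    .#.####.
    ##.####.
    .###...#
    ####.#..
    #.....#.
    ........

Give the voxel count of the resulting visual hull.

before carving: 512 voxels (8×8×8)
[1] y-view keeps 34 columns → grid now 272
[2] z-view keeps 26 columns → grid now 95

voxel count = 95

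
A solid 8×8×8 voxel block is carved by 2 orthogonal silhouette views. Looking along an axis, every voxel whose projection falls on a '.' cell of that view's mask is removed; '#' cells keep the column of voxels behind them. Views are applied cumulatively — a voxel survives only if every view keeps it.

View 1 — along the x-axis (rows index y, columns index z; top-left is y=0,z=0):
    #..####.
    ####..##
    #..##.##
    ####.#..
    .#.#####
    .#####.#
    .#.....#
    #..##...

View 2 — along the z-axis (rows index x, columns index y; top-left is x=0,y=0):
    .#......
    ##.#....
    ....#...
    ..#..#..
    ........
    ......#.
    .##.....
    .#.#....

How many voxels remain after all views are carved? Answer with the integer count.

initial block: 8^3 = 512
after view 1 [x-axis, 38 of 64 cells solid] → remaining = 304
after view 2 [z-axis, 12 of 64 cells solid] → remaining = 63

remaining voxels: 63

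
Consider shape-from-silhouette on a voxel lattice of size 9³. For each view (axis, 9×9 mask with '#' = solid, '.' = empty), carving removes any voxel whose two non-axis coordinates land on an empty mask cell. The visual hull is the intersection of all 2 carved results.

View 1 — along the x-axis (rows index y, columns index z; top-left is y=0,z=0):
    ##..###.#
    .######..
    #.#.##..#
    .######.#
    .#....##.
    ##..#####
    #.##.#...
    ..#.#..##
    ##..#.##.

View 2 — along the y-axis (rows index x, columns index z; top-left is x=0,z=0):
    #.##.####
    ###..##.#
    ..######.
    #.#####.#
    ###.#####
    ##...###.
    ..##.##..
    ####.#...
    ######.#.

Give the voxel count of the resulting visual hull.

initial block: 9^3 = 729
carve view 1 (along x, YZ-mask fill 47/81): 423 voxels remain
carve view 2 (along y, XZ-mask fill 55/81): 287 voxels remain

287 voxels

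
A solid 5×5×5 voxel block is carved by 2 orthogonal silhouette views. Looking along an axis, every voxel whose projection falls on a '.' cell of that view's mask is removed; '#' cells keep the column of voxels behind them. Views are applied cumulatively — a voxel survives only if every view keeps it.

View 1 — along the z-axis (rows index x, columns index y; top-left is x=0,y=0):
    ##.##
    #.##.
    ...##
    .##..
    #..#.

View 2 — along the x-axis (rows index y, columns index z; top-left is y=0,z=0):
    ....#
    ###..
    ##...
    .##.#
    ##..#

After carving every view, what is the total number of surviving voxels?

full grid |V| = 125
[1] z-view keeps 13 columns → grid now 65
[2] x-view keeps 12 columns → grid now 31

31 voxels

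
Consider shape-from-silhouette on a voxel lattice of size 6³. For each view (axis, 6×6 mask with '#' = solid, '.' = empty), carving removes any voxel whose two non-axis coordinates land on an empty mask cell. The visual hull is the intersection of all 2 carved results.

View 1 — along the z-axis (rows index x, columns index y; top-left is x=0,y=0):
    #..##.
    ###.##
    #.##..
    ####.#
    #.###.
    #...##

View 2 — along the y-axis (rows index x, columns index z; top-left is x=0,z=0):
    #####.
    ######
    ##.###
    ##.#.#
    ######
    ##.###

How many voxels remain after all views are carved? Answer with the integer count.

start: 6×6×6 = 216 voxels
step 1: project along z, AND mask (23/36) → |grid| = 138
step 2: project along y, AND mask (31/36) → |grid| = 119

voxel count = 119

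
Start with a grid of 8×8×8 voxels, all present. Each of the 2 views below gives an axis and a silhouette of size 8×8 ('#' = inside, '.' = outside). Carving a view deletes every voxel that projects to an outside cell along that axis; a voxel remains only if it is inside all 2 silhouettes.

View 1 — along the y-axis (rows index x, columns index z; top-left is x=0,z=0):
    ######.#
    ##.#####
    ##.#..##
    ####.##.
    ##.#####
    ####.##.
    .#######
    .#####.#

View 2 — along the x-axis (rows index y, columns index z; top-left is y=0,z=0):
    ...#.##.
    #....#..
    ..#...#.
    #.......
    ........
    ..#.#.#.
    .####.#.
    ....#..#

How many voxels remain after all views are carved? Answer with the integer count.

full grid |V| = 512
V1 y: intersect with XZ mask (51 set) -- 408 left
V2 x: intersect with YZ mask (18 set) -- 110 left

110 voxels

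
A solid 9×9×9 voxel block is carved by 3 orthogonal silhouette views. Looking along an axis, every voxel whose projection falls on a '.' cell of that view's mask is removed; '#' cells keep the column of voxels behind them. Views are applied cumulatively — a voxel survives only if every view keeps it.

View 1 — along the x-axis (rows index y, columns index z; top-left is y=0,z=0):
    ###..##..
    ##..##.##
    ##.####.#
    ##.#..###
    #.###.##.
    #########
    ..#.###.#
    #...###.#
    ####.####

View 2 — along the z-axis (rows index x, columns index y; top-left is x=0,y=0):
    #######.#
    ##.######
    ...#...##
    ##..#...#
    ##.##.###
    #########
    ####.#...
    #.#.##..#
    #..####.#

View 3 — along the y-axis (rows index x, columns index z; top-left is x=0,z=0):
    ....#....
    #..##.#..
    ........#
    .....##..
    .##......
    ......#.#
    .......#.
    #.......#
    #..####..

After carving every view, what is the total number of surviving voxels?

voxel count = 93

before carving: 729 voxels (9×9×9)
  1. axis=0 (YZ plane), |mask|=57  ⇒  voxels=513
  2. axis=2 (XY plane), |mask|=55  ⇒  voxels=351
  3. axis=1 (XZ plane), |mask|=20  ⇒  voxels=93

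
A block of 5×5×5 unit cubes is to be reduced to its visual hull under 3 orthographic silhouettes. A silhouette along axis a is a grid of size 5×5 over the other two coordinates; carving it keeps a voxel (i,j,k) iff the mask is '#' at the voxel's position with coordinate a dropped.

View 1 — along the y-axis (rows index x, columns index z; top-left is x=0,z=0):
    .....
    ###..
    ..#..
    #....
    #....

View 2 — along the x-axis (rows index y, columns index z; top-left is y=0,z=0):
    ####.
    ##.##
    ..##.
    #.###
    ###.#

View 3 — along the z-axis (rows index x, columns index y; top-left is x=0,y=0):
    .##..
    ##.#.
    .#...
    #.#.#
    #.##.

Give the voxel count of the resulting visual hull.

11 voxels

start: 5×5×5 = 125 voxels
  1. axis=1 (XZ plane), |mask|=6  ⇒  voxels=30
  2. axis=0 (YZ plane), |mask|=18  ⇒  voxels=23
  3. axis=2 (XY plane), |mask|=12  ⇒  voxels=11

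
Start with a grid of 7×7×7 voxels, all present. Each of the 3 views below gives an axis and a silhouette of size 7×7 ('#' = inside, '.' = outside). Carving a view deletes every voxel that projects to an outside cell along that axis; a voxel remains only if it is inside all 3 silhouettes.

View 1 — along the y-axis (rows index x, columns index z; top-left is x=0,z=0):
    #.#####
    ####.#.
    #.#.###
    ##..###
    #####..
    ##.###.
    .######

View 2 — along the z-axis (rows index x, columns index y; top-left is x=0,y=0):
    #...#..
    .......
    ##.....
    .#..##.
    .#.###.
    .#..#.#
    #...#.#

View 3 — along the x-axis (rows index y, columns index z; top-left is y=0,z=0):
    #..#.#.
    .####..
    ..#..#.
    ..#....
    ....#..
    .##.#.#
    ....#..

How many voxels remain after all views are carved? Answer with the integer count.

initial block: 7^3 = 343
V1 y: intersect with XZ mask (37 set) -- 259 left
V2 z: intersect with XY mask (17 set) -- 90 left
V3 x: intersect with YZ mask (16 set) -- 32 left

voxel count = 32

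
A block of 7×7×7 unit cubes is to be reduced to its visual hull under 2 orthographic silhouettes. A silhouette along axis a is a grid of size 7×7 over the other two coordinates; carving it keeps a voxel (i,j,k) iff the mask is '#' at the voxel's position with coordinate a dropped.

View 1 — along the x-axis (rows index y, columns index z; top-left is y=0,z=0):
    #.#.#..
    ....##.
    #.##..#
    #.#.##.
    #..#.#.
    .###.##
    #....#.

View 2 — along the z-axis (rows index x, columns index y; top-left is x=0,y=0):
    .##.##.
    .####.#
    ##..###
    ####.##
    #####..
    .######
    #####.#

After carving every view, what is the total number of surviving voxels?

remaining voxels: 118

start: 7×7×7 = 343 voxels
[1] x-view keeps 23 columns → grid now 161
[2] z-view keeps 37 columns → grid now 118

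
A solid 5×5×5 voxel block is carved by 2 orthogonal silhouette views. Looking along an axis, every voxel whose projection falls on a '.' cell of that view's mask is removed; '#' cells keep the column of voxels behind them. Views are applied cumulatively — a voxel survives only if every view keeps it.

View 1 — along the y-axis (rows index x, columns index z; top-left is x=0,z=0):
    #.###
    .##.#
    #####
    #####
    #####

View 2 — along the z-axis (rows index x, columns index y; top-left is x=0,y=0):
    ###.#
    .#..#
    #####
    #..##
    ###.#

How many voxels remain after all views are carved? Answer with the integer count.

before carving: 125 voxels (5×5×5)
[1] y-view keeps 22 columns → grid now 110
[2] z-view keeps 18 columns → grid now 82

82 voxels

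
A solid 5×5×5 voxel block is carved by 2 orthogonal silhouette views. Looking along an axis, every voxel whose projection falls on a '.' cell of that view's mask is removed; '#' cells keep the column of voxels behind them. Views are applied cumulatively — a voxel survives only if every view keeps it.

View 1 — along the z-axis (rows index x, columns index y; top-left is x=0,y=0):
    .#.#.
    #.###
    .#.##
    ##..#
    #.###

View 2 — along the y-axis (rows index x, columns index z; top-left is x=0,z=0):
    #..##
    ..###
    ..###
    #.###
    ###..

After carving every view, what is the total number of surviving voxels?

full grid |V| = 125
carve view 1 (along z, XY-mask fill 16/25): 80 voxels remain
carve view 2 (along y, XZ-mask fill 16/25): 51 voxels remain

remaining voxels: 51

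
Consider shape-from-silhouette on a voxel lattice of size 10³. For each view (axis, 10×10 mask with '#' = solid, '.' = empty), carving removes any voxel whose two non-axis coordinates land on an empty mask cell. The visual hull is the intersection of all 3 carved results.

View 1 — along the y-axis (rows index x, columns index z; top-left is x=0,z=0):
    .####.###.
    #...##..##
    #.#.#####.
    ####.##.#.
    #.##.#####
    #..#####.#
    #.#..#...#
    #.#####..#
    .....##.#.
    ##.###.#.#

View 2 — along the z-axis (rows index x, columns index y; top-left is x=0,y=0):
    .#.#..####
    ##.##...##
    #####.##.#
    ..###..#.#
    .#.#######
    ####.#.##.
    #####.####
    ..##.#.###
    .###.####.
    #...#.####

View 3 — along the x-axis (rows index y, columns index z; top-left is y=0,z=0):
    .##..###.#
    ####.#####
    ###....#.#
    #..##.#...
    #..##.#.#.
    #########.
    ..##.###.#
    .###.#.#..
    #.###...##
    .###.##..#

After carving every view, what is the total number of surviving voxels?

remaining voxels: 246

start: 10×10×10 = 1000 voxels
step 1: project along y, AND mask (62/100) → |grid| = 620
step 2: project along z, AND mask (68/100) → |grid| = 417
step 3: project along x, AND mask (61/100) → |grid| = 246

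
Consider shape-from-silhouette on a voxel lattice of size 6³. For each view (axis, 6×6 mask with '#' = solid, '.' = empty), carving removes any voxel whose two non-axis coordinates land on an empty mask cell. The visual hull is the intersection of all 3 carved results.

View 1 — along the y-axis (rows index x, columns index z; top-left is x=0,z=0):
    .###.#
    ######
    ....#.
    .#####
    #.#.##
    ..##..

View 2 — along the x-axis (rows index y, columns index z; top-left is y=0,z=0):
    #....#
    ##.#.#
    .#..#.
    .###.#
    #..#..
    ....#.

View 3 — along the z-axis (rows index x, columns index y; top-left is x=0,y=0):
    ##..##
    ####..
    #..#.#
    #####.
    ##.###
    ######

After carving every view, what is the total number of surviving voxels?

41 voxels

initial block: 6^3 = 216
[1] y-view keeps 22 columns → grid now 132
[2] x-view keeps 15 columns → grid now 52
[3] z-view keeps 27 columns → grid now 41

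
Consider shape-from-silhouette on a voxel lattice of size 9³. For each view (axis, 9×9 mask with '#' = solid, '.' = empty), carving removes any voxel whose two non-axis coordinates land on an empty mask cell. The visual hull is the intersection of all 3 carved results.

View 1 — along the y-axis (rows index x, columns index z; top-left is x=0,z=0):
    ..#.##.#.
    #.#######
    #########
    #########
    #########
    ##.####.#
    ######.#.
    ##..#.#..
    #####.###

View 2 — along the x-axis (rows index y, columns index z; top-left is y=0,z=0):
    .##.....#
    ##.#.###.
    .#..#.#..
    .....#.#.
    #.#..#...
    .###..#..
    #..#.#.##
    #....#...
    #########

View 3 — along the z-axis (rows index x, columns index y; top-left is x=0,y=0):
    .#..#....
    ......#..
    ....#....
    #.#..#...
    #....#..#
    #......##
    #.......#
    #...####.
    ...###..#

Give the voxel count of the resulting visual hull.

79 voxels

initial block: 9^3 = 729
[1] y-view keeps 65 columns → grid now 585
[2] x-view keeps 37 columns → grid now 265
[3] z-view keeps 24 columns → grid now 79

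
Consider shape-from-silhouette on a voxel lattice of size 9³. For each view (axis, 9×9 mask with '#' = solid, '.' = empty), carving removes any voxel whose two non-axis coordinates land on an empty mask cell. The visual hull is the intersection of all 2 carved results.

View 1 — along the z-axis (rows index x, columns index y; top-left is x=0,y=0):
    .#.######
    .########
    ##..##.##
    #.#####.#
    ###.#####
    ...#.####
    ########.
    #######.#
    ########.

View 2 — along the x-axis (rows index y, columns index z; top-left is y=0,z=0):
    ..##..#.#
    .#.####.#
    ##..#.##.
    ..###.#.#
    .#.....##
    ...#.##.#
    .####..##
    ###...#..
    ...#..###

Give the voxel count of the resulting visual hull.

start: 9×9×9 = 729 voxels
V1 z: intersect with XY mask (65 set) -- 585 left
V2 x: intersect with YZ mask (41 set) -- 295 left

295 voxels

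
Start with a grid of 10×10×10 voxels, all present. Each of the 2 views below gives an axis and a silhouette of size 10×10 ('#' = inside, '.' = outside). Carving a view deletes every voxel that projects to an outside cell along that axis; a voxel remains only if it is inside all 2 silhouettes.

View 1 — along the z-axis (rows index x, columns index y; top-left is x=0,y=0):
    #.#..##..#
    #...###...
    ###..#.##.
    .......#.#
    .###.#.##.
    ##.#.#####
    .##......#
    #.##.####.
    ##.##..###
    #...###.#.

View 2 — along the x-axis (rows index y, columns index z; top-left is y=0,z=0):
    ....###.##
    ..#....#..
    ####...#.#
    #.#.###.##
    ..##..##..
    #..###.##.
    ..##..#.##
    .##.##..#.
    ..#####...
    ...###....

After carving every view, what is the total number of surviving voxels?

257 voxels

before carving: 1000 voxels (10×10×10)
[1] z-view keeps 53 columns → grid now 530
[2] x-view keeps 48 columns → grid now 257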